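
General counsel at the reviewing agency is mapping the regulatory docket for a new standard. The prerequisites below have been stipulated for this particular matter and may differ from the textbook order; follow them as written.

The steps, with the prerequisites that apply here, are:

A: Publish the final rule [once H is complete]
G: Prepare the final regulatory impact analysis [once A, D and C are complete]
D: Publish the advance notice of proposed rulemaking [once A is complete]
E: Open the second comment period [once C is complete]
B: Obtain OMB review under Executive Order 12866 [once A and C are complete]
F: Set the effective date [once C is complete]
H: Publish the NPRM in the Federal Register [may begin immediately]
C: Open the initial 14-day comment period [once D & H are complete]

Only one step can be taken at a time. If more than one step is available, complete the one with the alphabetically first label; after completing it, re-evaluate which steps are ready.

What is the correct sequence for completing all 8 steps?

H is the only step with nothing outstanding, so it goes first.
A needed H, now all done → A.
Next only D has its prerequisites met → D.
C needed D and H, now all done → C.
B, E, F and G are all available; B has the earlier label → B.
Ready: E, F and G. E has the earlier label → E.
Ready: F and G. F has the earlier label → F.
That leaves G as the only ready step → G.

H, A, D, C, B, E, F, G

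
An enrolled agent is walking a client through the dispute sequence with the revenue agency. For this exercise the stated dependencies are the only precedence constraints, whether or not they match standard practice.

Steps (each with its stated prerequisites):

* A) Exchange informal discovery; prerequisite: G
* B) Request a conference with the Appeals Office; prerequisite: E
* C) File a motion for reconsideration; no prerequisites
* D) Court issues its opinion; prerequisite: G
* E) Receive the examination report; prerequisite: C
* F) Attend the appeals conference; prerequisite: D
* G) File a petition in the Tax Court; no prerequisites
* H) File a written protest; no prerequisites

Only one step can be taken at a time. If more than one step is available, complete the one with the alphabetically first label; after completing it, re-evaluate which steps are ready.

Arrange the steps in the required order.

C → E → B → G → A → D → F → H

C, G and H have no prerequisites; C has the earlier label, so C is first.
E now also ready, so the ready set is {E, G, H}; E has the earlier label → E.
B now also ready, so the ready set is {B, G, H}; B has the earlier label → B.
Now G and H have their prerequisites met. G has the earlier label, so G next.
A and D now also ready, so the ready set is {A, D, H}; A has the earlier label → A.
Now D and H have their prerequisites met. D has the earlier label, so D next.
F now also ready, so the ready set is {F, H}; F has the earlier label → F.
Next only H has its prerequisites met → H.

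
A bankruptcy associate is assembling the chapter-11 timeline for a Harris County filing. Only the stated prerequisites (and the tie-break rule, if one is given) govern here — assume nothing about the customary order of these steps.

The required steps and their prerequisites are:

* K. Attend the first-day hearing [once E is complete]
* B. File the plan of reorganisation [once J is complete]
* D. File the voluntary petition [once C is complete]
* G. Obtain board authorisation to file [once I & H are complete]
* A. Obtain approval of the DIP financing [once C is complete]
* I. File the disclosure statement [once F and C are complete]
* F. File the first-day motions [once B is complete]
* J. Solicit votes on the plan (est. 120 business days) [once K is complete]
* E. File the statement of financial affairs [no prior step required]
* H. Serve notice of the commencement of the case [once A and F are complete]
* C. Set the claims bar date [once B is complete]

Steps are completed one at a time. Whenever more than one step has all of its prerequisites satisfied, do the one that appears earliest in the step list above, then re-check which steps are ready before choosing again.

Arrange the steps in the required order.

E → K → J → B → F → C → D → A → I → H → G

E has no prerequisites → E first.
K needed E, now all done → K.
That leaves J as the only ready step → J.
B is the only step now ready → B.
F and C are both available; F is listed earlier → F.
C is the only step now ready → C.
Ready: D, A and I. D is listed earlier → D.
Ready: A and I. A is listed earlier → A.
H now also ready, so the ready set is {I, H}; I is listed earlier → I.
H is the only step now ready → H.
G needed I and H, now all done → G.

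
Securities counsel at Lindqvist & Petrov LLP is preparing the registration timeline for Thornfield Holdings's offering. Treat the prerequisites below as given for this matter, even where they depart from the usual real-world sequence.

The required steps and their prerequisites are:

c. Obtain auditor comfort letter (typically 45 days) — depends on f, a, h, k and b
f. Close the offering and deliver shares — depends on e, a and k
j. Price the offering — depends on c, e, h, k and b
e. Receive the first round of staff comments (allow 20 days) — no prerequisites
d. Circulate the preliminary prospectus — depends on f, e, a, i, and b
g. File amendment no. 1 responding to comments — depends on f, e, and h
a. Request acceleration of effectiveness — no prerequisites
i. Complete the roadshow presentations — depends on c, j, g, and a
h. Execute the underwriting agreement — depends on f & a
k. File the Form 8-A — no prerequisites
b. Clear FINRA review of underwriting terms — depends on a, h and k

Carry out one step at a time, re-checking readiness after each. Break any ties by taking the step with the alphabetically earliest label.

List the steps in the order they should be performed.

Nothing is required for a, e and k. a has the earlier label → a first.
e and k are both available; e has the earlier label → e.
Next only k has its prerequisites met → k.
That leaves f as the only ready step → f.
h needed a and f, now all done → h.
Now b and g have their prerequisites met. b has the earlier label, so b next.
c now also ready, so the ready set is {c, g}; c has the earlier label → c.
j now also ready, so the ready set is {g, j}; g has the earlier label → g.
j needed b, c, e, h and k, now all done → j.
i needed a, c, g and j, now all done → i.
That leaves d as the only ready step → d.

a, e, k, f, h, b, c, g, j, i, d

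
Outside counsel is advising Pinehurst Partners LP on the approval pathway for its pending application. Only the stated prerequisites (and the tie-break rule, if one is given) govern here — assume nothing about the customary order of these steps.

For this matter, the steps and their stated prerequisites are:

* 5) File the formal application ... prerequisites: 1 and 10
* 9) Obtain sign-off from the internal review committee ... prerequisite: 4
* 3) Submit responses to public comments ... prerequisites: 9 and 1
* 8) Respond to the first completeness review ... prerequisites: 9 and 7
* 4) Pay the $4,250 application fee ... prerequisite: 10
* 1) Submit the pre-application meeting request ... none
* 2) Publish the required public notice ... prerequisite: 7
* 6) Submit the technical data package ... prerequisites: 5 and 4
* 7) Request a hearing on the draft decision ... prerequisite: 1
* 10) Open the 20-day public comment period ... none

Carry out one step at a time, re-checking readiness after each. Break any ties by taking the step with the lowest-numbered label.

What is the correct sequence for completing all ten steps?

Nothing is required for 1 and 10. 1 has the earlier label → 1 first.
7 and 10 are both available; 7 has the earlier label → 7.
2 now also ready, so the ready set is {2, 10}; 2 has the earlier label → 2.
10 is the only step now ready → 10.
Ready: 4 and 5. 4 has the earlier label → 4.
9 now also ready, so the ready set is {5, 9}; 5 has the earlier label → 5.
6 and 9 are both available; 6 has the earlier label → 6.
Next only 9 has its prerequisites met → 9.
Ready: 3 and 8. 3 has the earlier label → 3.
8 is the only step now ready → 8.

1, 7, 2, 10, 4, 5, 6, 9, 3, 8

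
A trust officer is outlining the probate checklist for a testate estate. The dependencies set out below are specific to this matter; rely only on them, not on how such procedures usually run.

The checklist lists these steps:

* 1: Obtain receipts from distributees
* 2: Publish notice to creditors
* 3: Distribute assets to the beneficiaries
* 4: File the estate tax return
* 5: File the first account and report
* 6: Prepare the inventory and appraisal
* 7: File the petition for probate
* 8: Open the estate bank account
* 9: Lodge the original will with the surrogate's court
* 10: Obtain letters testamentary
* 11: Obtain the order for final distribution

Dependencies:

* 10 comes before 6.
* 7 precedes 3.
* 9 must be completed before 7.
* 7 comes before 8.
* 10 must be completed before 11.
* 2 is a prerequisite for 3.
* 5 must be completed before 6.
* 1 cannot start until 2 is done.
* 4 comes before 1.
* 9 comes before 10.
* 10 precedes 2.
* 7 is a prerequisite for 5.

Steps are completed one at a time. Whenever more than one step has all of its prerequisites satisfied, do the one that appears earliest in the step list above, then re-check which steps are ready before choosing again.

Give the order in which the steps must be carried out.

4 and 9 have no prerequisites; 4 is listed earlier, so 4 is first.
9 is the only step now ready → 9.
7 and 10 are both available; 7 is listed earlier → 7.
5 and 8 now also ready, so the ready set is {5, 8, 10}; 5 is listed earlier → 5.
8 and 10 are both available; 8 is listed earlier → 8.
10 is the only step now ready → 10.
Ready: 2, 6 and 11. 2 is listed earlier → 2.
1, 3, 6 and 11 are all available; 1 is listed earlier → 1.
Ready: 3, 6 and 11. 3 is listed earlier → 3.
Ready: 6 and 11. 6 is listed earlier → 6.
11 is the only step now ready → 11.

4 → 9 → 7 → 5 → 8 → 10 → 2 → 1 → 3 → 6 → 11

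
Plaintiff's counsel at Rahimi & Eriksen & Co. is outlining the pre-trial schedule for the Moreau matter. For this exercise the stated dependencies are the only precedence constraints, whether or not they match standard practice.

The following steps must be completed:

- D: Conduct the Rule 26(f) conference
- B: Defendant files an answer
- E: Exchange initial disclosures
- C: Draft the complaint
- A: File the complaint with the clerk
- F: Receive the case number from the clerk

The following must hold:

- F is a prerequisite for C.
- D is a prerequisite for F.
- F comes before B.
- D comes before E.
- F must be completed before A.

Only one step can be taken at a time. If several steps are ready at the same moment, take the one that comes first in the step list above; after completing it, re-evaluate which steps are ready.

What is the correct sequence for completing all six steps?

D, E, F, B, C, A

D is the only step with nothing outstanding, so it goes first.
E and F are both available; E is listed earlier → E.
F needed D, now all done → F.
Ready: B, C and A. B is listed earlier → B.
Now C and A have their prerequisites met. C is listed earlier, so C next.
A needed F, now all done → A.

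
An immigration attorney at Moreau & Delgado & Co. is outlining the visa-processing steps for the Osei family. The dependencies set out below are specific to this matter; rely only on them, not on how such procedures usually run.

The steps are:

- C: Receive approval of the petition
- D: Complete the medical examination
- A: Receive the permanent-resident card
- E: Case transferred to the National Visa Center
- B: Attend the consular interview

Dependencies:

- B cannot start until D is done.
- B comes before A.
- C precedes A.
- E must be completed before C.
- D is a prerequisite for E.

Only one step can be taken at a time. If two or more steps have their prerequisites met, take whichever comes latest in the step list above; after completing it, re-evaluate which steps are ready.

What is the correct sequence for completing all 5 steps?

D, B, E, C, A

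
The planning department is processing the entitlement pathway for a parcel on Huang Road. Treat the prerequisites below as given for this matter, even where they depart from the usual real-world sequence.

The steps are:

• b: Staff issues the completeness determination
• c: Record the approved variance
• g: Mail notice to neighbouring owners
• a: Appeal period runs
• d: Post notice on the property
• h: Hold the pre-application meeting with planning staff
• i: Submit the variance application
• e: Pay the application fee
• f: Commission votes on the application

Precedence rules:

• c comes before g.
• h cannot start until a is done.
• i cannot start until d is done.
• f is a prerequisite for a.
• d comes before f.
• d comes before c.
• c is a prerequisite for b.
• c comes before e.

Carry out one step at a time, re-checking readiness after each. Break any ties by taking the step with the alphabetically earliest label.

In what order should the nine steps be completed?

d c b e f a g h i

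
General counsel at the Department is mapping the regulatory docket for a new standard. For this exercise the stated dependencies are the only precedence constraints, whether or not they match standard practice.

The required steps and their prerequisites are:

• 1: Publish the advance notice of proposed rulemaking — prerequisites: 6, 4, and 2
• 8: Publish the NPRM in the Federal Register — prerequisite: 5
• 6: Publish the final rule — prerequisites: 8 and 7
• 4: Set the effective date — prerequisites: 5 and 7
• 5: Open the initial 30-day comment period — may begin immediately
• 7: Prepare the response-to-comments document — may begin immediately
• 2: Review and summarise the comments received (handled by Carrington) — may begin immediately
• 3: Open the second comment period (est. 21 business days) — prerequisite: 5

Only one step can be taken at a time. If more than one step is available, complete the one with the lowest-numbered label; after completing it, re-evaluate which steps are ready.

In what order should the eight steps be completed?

Nothing is required for 2, 5 and 7. 2 has the earlier label → 2 first.
Ready: 5 and 7. 5 has the earlier label → 5.
3 and 8 now also ready, so the ready set is {3, 7, 8}; 3 has the earlier label → 3.
Ready: 7 and 8. 7 has the earlier label → 7.
Ready: 4 and 8. 4 has the earlier label → 4.
Next only 8 has its prerequisites met → 8.
6 needed 7 and 8, now all done → 6.
1 needed 2, 4 and 6, now all done → 1.

2 5 3 7 4 8 6 1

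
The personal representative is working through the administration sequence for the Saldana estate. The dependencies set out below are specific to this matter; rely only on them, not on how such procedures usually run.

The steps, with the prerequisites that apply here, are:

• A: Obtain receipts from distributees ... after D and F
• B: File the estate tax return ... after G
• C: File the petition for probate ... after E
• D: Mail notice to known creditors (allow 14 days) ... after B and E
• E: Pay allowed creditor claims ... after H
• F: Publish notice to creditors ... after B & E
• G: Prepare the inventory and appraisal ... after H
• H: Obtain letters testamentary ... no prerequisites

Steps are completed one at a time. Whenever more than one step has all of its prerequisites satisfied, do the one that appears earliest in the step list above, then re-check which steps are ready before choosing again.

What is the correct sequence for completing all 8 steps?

H, E, C, G, B, D, F, A

H is the only step with nothing outstanding, so it goes first.
E and G are both available; E is listed earlier → E.
Now C and G have their prerequisites met. C is listed earlier, so C next.
G needed H, now all done → G.
B needed G, now all done → B.
D and F are both available; D is listed earlier → D.
F needed B and E, now all done → F.
Next only A has its prerequisites met → A.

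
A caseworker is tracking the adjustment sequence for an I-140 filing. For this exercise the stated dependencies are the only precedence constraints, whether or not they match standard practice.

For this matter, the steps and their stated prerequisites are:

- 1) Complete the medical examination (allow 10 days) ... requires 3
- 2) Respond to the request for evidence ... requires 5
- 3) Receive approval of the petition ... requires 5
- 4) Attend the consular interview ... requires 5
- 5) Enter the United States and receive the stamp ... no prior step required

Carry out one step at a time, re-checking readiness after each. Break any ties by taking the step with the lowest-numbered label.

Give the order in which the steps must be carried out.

5, 2, 3, 1, 4

5 has no prerequisites → 5 first.
Ready: 2, 3 and 4. 2 has the earlier label → 2.
3 and 4 are both available; 3 has the earlier label → 3.
Now 1 and 4 have their prerequisites met. 1 has the earlier label, so 1 next.
4 needed 5, now all done → 4.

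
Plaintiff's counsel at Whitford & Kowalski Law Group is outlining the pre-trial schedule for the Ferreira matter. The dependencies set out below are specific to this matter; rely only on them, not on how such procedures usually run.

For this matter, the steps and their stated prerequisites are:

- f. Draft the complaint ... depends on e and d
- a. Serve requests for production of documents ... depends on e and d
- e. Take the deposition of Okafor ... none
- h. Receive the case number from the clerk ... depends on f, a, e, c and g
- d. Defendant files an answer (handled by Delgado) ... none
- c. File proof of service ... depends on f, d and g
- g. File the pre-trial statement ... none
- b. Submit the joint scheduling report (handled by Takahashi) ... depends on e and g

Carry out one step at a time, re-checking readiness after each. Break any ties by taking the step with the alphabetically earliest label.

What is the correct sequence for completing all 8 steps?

d e a f g b c h

Nothing is required for d, e and g. d has the earlier label → d first.
Ready: e and g. e has the earlier label → e.
a, f and g are all available; a has the earlier label → a.
f and g are both available; f has the earlier label → f.
g is the only step now ready → g.
Ready: b and c. b has the earlier label → b.
c needed d, f and g, now all done → c.
h needed a, c, e, f and g, now all done → h.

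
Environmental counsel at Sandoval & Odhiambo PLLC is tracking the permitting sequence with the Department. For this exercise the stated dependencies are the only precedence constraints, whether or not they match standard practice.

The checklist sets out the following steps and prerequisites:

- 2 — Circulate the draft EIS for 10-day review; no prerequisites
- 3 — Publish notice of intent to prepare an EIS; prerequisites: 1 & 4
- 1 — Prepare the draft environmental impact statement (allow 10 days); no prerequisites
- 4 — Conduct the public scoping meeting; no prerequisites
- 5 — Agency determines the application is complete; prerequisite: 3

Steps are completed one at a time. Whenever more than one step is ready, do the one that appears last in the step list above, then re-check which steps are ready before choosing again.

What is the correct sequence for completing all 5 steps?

Nothing is required for 4, 1 and 2. 4 is listed later → 4 first.
Ready: 1 and 2. 1 is listed later → 1.
3 now also ready, so the ready set is {3, 2}; 3 is listed later → 3.
Now 5 and 2 have their prerequisites met. 5 is listed later, so 5 next.
2 is the only step now ready → 2.

4, 1, 3, 5, 2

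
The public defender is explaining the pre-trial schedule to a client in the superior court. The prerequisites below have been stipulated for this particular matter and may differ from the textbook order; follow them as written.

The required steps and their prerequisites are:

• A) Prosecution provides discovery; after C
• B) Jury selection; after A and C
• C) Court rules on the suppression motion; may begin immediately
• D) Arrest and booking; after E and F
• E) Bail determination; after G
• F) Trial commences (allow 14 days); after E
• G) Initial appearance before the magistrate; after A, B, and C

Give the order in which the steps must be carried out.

C is the only step with nothing outstanding, so it goes first.
That leaves A as the only ready step → A.
That leaves B as the only ready step → B.
Next only G has its prerequisites met → G.
E needed G, now all done → E.
F needed E, now all done → F.
D needed E and F, now all done → D.

C, A, B, G, E, F, D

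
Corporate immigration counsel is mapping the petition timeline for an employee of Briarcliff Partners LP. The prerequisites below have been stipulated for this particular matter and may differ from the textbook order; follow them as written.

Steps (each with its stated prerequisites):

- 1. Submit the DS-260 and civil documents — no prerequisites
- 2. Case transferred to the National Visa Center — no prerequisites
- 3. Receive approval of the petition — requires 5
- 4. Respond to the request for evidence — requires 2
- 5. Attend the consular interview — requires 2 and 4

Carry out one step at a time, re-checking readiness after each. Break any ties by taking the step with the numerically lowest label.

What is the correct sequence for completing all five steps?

1, 2, 4, 5, 3

1 and 2 have no prerequisites; 1 has the earlier label, so 1 is first.
That leaves 2 as the only ready step → 2.
4 needed 2, now all done → 4.
5 needed 2 and 4, now all done → 5.
3 is the only step now ready → 3.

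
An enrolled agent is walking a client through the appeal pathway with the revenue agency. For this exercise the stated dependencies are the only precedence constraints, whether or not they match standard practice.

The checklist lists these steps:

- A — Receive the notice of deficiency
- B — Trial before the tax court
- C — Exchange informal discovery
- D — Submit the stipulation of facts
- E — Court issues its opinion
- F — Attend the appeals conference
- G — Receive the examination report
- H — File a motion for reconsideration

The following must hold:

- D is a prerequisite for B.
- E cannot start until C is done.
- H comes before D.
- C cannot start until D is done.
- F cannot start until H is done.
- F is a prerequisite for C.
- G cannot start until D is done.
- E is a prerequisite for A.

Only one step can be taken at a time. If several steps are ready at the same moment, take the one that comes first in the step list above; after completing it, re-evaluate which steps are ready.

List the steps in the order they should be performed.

H, D, B, F, C, E, A, G

H is the only step with nothing outstanding, so it goes first.
D and F are both available; D is listed earlier → D.
B and G now also ready, so the ready set is {B, F, G}; B is listed earlier → B.
Ready: F and G. F is listed earlier → F.
C now also ready, so the ready set is {C, G}; C is listed earlier → C.
E now also ready, so the ready set is {E, G}; E is listed earlier → E.
A now also ready, so the ready set is {A, G}; A is listed earlier → A.
G needed D, now all done → G.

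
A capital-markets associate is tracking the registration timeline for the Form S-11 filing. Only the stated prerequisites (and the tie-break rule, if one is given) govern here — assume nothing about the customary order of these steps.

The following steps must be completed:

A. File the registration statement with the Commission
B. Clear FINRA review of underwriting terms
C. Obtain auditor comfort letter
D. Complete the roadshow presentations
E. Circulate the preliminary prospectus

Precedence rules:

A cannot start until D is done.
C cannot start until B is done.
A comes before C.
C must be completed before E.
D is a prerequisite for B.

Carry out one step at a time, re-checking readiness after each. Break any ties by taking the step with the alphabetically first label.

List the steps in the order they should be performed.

D is the only step with nothing outstanding, so it goes first.
Now A and B have their prerequisites met. A has the earlier label, so A next.
That leaves B as the only ready step → B.
Next only C has its prerequisites met → C.
E is the only step now ready → E.

D A B C E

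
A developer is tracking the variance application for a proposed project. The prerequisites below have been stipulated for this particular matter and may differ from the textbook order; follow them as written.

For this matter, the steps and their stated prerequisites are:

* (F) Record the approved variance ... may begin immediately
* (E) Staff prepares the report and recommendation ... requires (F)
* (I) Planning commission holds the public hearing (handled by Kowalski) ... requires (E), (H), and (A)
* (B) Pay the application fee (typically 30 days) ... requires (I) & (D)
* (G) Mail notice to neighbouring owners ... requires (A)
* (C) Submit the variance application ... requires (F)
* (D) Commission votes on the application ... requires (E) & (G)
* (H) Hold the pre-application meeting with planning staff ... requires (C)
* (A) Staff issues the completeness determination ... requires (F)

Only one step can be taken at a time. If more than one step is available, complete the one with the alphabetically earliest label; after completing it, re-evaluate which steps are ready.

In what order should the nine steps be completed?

Only (F) has no prerequisites, so it is first.
Now (A), (C) and (E) have their prerequisites met. (A) has the earlier label, so (A) next.
(G) now also ready, so the ready set is {(C), (E), (G)}; (C) has the earlier label → (C).
Now (E), (G) and (H) have their prerequisites met. (E) has the earlier label, so (E) next.
Now (G) and (H) have their prerequisites met. (G) has the earlier label, so (G) next.
Ready: (D) and (H). (D) has the earlier label → (D).
(H) needed (C), now all done → (H).
(I) is the only step now ready → (I).
Next only (B) has its prerequisites met → (B).

(F) (A) (C) (E) (G) (D) (H) (I) (B)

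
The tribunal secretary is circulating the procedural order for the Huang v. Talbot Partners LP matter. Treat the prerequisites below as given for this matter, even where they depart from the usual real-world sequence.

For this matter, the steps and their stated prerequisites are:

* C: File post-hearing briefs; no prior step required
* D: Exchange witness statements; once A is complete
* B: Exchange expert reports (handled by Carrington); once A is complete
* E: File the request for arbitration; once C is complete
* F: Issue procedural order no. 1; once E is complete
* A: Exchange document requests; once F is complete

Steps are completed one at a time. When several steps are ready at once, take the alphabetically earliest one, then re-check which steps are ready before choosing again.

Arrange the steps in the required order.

C E F A B D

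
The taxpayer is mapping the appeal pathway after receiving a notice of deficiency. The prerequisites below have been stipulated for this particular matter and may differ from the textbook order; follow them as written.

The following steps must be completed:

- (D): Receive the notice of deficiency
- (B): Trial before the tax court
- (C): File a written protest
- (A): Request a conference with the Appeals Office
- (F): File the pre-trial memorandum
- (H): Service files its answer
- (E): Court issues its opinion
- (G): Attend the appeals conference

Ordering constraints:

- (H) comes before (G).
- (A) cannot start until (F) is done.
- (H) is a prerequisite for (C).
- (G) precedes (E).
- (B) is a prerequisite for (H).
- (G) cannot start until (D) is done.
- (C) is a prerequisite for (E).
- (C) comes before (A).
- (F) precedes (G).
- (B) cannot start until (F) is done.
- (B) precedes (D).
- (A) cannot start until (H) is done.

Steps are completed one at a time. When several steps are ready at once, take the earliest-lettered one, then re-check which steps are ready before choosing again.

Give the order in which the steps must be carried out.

Only (F) has no prerequisites, so it is first.
(B) is the only step now ready → (B).
Now (D) and (H) have their prerequisites met. (D) has the earlier label, so (D) next.
(H) is the only step now ready → (H).
Now (C) and (G) have their prerequisites met. (C) has the earlier label, so (C) next.
(A) now also ready, so the ready set is {(A), (G)}; (A) has the earlier label → (A).
(G) needed (D), (F) and (H), now all done → (G).
Next only (E) has its prerequisites met → (E).

(F) (B) (D) (H) (C) (A) (G) (E)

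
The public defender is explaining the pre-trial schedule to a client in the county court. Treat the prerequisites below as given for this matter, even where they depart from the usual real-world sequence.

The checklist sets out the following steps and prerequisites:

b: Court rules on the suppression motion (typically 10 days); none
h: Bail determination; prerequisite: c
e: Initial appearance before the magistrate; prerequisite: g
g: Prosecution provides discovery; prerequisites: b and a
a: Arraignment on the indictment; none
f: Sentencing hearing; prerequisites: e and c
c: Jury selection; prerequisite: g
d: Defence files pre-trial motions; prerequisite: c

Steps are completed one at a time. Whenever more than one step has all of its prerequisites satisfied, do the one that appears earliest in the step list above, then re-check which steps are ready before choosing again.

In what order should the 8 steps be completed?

Nothing is required for b and a. b is listed earlier → b first.
a is the only step now ready → a.
g is the only step now ready → g.
Now e and c have their prerequisites met. e is listed earlier, so e next.
c is the only step now ready → c.
Now h, f and d have their prerequisites met. h is listed earlier, so h next.
Ready: f and d. f is listed earlier → f.
Next only d has its prerequisites met → d.

b → a → g → e → c → h → f → d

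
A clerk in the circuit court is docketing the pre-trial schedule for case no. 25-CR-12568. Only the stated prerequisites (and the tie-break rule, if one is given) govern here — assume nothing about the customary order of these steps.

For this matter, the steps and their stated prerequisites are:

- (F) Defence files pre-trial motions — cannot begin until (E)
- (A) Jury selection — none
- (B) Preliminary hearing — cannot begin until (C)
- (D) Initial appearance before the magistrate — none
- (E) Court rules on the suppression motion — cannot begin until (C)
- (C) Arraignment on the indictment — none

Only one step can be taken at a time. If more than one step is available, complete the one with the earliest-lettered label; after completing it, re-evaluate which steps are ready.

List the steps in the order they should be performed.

Nothing is required for (A), (C) and (D). (A) has the earlier label → (A) first.
Now (C) and (D) have their prerequisites met. (C) has the earlier label, so (C) next.
(B), (D) and (E) are all available; (B) has the earlier label → (B).
(D) and (E) are both available; (D) has the earlier label → (D).
(E) needed (C), now all done → (E).
(F) needed (E), now all done → (F).

(A) → (C) → (B) → (D) → (E) → (F)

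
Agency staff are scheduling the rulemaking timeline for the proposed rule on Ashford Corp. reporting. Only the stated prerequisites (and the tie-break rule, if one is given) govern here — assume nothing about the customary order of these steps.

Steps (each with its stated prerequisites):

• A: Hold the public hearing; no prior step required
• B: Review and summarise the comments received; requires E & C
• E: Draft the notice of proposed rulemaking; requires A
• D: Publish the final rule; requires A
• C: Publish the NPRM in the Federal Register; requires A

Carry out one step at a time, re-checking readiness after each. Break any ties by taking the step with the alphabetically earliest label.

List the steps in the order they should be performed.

Only A has no prerequisites, so it is first.
C, D and E are all available; C has the earlier label → C.
D and E are both available; D has the earlier label → D.
E needed A, now all done → E.
That leaves B as the only ready step → B.

A, C, D, E, B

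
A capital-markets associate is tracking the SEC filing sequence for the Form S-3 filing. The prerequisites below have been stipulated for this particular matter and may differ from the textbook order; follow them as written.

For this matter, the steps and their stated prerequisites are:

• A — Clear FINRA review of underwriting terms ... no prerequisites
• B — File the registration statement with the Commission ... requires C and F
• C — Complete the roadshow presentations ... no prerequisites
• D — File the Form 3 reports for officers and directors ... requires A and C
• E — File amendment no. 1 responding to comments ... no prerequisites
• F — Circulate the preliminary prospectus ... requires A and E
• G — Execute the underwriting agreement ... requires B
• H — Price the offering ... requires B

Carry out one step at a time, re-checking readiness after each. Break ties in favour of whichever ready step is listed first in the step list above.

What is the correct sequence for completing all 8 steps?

A, C, D, E, F, B, G, H

Nothing is required for A, C and E. A is listed earlier → A first.
Now C and E have their prerequisites met. C is listed earlier, so C next.
D now also ready, so the ready set is {D, E}; D is listed earlier → D.
E is the only step now ready → E.
F needed A and E, now all done → F.
B needed C and F, now all done → B.
Ready: G and H. G is listed earlier → G.
H needed B, now all done → H.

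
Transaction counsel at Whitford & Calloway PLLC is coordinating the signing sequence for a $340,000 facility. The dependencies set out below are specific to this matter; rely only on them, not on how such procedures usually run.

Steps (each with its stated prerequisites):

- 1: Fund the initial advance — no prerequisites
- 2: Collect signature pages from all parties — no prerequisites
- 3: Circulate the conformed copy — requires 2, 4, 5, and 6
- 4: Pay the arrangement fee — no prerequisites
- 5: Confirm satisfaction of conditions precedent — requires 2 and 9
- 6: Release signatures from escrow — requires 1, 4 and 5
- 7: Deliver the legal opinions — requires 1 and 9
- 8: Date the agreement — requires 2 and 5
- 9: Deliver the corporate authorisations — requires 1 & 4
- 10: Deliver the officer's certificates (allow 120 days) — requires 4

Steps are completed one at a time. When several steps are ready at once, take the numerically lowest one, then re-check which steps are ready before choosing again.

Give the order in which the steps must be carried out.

1, 2, 4, 9, 5, 6, 3, 7, 8, 10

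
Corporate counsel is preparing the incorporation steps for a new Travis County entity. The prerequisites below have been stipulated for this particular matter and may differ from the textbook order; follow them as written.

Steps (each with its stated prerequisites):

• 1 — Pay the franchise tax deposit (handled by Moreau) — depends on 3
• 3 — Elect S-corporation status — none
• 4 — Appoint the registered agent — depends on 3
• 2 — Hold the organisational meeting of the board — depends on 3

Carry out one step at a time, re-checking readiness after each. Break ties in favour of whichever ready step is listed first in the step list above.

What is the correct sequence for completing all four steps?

3 has no prerequisites → 3 first.
1, 4 and 2 are all available; 1 is listed earlier → 1.
Ready: 4 and 2. 4 is listed earlier → 4.
Next only 2 has its prerequisites met → 2.

3 → 1 → 4 → 2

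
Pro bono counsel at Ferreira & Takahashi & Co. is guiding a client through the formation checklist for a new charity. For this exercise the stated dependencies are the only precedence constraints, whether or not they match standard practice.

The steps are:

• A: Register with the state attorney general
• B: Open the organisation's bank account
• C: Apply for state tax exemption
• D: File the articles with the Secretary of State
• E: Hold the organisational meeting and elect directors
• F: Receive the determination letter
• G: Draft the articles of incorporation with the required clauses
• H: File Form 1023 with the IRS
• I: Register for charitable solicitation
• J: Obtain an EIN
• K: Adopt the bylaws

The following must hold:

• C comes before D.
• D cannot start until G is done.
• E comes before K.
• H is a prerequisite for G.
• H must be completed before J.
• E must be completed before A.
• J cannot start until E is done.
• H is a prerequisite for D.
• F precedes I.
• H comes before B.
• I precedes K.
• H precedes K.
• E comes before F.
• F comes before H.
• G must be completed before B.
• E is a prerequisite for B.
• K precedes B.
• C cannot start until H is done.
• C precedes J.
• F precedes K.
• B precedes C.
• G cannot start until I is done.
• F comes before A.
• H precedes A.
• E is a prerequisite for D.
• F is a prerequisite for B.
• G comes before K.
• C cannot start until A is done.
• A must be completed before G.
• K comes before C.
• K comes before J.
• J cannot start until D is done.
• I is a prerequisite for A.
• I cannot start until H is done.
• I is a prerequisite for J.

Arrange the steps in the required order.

E, F, H, I, A, G, K, B, C, D, J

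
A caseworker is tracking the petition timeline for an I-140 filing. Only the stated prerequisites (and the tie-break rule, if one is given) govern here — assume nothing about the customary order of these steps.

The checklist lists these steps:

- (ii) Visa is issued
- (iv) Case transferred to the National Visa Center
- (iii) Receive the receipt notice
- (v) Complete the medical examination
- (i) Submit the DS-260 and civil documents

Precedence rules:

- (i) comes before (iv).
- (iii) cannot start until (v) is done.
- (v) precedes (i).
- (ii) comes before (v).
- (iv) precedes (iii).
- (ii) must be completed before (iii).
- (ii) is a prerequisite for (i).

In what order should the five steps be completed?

Only (ii) has no prerequisites, so it is first.
That leaves (v) as the only ready step → (v).
(i) needed (ii) and (v), now all done → (i).
Next only (iv) has its prerequisites met → (iv).
(iii) is the only step now ready → (iii).

(ii), (v), (i), (iv), (iii)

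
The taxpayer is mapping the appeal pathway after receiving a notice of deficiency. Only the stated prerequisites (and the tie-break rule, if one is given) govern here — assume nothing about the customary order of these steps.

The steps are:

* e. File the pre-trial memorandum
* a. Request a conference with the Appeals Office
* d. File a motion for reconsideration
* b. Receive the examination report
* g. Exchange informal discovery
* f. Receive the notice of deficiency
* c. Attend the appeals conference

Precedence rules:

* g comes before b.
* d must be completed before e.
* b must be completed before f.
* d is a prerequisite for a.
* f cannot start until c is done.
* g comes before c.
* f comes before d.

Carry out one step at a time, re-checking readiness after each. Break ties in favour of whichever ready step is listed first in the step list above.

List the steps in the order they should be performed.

g is the only step with nothing outstanding, so it goes first.
b and c are both available; b is listed earlier → b.
c needed g, now all done → c.
f is the only step now ready → f.
That leaves d as the only ready step → d.
Now e and a have their prerequisites met. e is listed earlier, so e next.
That leaves a as the only ready step → a.

g, b, c, f, d, e, a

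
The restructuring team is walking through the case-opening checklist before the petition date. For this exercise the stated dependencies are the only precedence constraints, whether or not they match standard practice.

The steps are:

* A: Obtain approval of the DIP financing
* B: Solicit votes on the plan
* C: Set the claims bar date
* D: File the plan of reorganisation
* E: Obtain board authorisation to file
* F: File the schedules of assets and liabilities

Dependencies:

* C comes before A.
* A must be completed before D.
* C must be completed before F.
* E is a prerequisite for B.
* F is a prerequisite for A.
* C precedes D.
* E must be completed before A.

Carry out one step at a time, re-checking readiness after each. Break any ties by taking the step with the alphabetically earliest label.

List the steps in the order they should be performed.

C → E → B → F → A → D

Nothing is required for C and E. C has the earlier label → C first.
Now E and F have their prerequisites met. E has the earlier label, so E next.
Ready: B and F. B has the earlier label → B.
Next only F has its prerequisites met → F.
Next only A has its prerequisites met → A.
D needed A and C, now all done → D.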